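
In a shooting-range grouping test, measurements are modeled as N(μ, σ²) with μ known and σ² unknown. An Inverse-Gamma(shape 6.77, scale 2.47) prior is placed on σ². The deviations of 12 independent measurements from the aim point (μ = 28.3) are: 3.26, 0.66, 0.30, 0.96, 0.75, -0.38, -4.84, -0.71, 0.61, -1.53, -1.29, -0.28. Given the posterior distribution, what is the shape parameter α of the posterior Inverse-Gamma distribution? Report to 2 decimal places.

With known mean μ and an Inverse-Gamma(α, β) prior on σ², the Normal likelihood is conjugate: posterior is Inv-Gamma(α + n/2, β + Σ(xᵢ−μ)²/2).
Σ(xᵢ−μ)² = (3.26)² + (0.66)² + (0.30)² + (0.96)² + (0.75)² + (-0.38)² + (-4.84)² + (-0.71)² + (0.61)² + (-1.53)² + (-1.29)² + (-0.28)² = 41.1669.
Posterior: Inv-Gamma(6.77 + 12/2, 2.47 + 41.1669/2) = Inv-Gamma(12.77, 23.05345).
Posterior α = 12.77.

12.77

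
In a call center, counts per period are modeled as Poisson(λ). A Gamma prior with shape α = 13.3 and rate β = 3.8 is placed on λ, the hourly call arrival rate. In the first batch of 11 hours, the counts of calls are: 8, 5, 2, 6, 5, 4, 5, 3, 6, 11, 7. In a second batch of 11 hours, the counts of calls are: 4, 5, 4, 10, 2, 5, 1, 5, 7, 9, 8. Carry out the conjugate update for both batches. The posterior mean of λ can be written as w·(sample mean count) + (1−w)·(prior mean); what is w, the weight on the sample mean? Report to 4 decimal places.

With a Gamma(shape α, rate β) prior, the Poisson likelihood is conjugate: the posterior is Gamma(α + ΣXᵢ, β + n).
Total number of hours: n = 11 + 11 = 22.
Posterior mean = (α₀+S)/(β₀+n) = [n/(β₀+n)]·(S/n) + [β₀/(β₀+n)]·(α₀/β₀), so only n and β₀ enter the weight.
Weight on data w = n/(β₀+n) = 22/(3.8+22) = 22/25.8 = 0.8527.

0.8527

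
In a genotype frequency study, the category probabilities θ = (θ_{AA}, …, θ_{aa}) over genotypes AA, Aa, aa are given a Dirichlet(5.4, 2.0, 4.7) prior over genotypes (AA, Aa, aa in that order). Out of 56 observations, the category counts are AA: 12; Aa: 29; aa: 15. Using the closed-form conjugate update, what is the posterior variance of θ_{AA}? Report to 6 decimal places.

0.002753

The Dirichlet prior is conjugate to the Multinomial likelihood: each posterior αⱼ = prior αⱼ + observed count nⱼ.
Posterior concentration: (17.4, 31.0, 19.7), total = 68.1.
Var[θ_j] = α_j(Σα−α_j)/((Σα)²(Σα+1)) = 17.4·50.7/(68.1²·69.1) = 0.002753.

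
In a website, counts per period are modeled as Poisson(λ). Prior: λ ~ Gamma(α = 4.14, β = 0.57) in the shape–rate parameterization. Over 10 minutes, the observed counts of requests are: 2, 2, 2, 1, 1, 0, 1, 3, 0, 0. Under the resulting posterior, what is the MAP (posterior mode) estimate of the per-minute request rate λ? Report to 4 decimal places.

1.4324

With a Gamma(shape α, rate β) prior, the Poisson likelihood is conjugate: the posterior is Gamma(α + ΣXᵢ, β + n).
Sum of counts S = 12 over n = 10 minutes.
Posterior: Gamma(α+S, β+n) = Gamma(4.14+12, 0.57+10) = Gamma(16.14, 10.57).
Mode of Gamma(α,β) for α≥1 is (α−1)/β = 15.14/10.57 = 1.4324.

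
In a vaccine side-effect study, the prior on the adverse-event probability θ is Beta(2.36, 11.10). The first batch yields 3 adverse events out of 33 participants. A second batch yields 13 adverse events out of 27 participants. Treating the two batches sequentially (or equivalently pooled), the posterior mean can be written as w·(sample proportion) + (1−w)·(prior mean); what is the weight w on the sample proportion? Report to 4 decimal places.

0.8168

The Beta prior is conjugate to a Binomial/Bernoulli likelihood; the update adds successes to α and failures to β.
Total number of participants: n = 33 + 27 = 60.
Posterior mean = (α₀+k)/(α₀+β₀+n) = [n/(α₀+β₀+n)]·(k/n) + [(α₀+β₀)/(α₀+β₀+n)]·α₀/(α₀+β₀), so only n and the prior enter the weight.
The weight on the data is w = n/(α₀+β₀+n) = 60/(2.36+11.10+60) = 60/73.46 = 0.8168.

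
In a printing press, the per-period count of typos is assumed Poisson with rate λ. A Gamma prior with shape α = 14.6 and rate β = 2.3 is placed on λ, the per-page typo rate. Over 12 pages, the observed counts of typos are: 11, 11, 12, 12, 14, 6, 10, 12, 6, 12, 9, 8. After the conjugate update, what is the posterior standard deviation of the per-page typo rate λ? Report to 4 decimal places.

With a Gamma(shape α, rate β) prior, the Poisson likelihood is conjugate: the posterior is Gamma(α + ΣXᵢ, β + n).
Sum of counts S = 123 over n = 12 pages.
Posterior: Gamma(α+S, β+n) = Gamma(14.6+123, 2.3+12) = Gamma(137.6, 14.3).
SD = √α/β = √137.6/14.3 = 0.8203.

0.8203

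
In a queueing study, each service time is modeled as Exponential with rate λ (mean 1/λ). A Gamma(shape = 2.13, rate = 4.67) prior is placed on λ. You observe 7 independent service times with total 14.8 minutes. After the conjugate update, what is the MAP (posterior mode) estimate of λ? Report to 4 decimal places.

0.4176

With a Gamma(shape α, rate β) prior on the exponential rate λ, the posterior after n observations with total T = Σxᵢ is Gamma(α+n, β+T).
Posterior: Gamma(2.13+7, 4.67+14.8) = Gamma(9.13, 19.47).
Mode = (α−1)/β = 0.4176.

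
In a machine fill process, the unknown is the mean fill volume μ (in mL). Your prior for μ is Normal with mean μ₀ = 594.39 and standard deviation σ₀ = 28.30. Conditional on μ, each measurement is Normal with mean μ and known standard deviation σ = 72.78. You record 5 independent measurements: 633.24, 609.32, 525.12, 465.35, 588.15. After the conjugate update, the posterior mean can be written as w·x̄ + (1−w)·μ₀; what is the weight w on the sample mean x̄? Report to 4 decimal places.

For Normal data with known variance σ², a Normal(μ₀, σ₀²) prior on μ is conjugate. Posterior precision = 1/σ₀² + n/σ²; posterior mean is the precision-weighted average of μ₀ and x̄.
σ₀² = 28.30² = 800.89, σ² = 72.78² = 5296.9284. Prior precision 1/σ₀² = 1/800.89; data precision n/σ² = 5/5296.9284.
w = (n/σ²)/(1/σ₀² + n/σ²) = n·σ₀²/(σ² + n·σ₀²) = 5·800.89/(5296.9284 + 5·800.89) = 4004.45/9301.3784 = 0.4305.

0.4305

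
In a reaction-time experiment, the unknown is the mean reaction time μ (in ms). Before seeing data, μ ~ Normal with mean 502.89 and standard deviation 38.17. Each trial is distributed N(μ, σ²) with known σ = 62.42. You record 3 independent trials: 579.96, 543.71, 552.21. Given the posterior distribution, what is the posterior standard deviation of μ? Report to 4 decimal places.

For Normal data with known variance σ², a Normal(μ₀, σ₀²) prior on μ is conjugate. Posterior precision = 1/σ₀² + n/σ²; posterior mean is the precision-weighted average of μ₀ and x̄.
σ₀² = 38.17² = 1456.9489, σ² = 62.42² = 3896.2564; σ² + n·σ₀² = 3896.2564 + 3·1456.9489 = 8267.1031.
Posterior precision = 1/σ₀² + n/σ² = 1/1456.9489 + 3/3896.2564 = (σ² + n·σ₀²)/(σ₀²σ²) = 8267.1031/(1456.9489·3896.2564); posterior variance σₙ² = σ₀²σ²/(σ² + n·σ₀²) = 1456.9489·3896.2564/8267.1031 = 686.654854.
Posterior SD = √σₙ² = √(1456.9489·3896.2564/8267.1031) = 26.2041.

26.2041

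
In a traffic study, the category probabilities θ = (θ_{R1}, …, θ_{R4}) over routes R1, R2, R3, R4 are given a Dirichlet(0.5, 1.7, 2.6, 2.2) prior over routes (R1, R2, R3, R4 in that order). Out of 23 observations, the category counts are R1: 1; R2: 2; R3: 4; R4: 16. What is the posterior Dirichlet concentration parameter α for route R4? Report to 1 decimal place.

The Dirichlet prior is conjugate to the Multinomial likelihood: each posterior αⱼ = prior αⱼ + observed count nⱼ.
Posterior concentration: (1.5, 3.7, 6.6, 18.2), total = 30.0.
α_{R4} = 2.2 + 16 = 18.2.

18.2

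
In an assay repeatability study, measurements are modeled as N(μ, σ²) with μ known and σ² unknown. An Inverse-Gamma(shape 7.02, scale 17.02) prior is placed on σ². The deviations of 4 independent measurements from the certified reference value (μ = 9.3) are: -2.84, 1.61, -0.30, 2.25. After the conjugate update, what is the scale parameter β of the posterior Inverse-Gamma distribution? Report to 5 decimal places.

24.92510

With known mean μ and an Inverse-Gamma(α, β) prior on σ², the Normal likelihood is conjugate: posterior is Inv-Gamma(α + n/2, β + Σ(xᵢ−μ)²/2).
Σ(xᵢ−μ)² = (-2.84)² + (1.61)² + (-0.30)² + (2.25)² = 15.8102.
Posterior: Inv-Gamma(7.02 + 4/2, 17.02 + 15.8102/2) = Inv-Gamma(9.02, 24.92510).
Posterior β = 24.92510.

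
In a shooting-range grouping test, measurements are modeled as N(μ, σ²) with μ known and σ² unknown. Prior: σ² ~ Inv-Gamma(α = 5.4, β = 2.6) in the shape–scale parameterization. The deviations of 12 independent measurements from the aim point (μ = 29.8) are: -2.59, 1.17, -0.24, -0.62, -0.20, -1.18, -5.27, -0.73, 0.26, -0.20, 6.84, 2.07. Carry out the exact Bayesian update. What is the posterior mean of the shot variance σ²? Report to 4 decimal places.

With known mean μ and an Inverse-Gamma(α, β) prior on σ², the Normal likelihood is conjugate: posterior is Inv-Gamma(α + n/2, β + Σ(xᵢ−μ)²/2).
Σ(xᵢ−μ)² = (-2.59)² + (1.17)² + (-0.24)² + (-0.62)² + (-0.20)² + (-1.18)² + (-5.27)² + (-0.73)² + (0.26)² + (-0.20)² + (6.84)² + (2.07)² = 89.4353.
Posterior: Inv-Gamma(5.4 + 12/2, 2.6 + 89.4353/2) = Inv-Gamma(11.40, 47.31765).
E[σ²|data] = β/(α−1) = 47.31765/10.40 = 4.5498.

4.5498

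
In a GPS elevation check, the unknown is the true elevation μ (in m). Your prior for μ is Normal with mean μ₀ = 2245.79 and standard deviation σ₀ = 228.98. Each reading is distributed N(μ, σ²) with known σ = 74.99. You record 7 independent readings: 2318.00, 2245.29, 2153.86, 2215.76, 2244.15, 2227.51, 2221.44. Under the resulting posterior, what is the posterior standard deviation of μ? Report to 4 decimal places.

28.1289

For Normal data with known variance σ², a Normal(μ₀, σ₀²) prior on μ is conjugate. Posterior precision = 1/σ₀² + n/σ²; posterior mean is the precision-weighted average of μ₀ and x̄.
σ₀² = 228.98² = 52431.8404, σ² = 74.99² = 5623.5001; σ² + n·σ₀² = 5623.5001 + 7·52431.8404 = 372646.3829.
Posterior precision = 1/σ₀² + n/σ² = 1/52431.8404 + 7/5623.5001 = (σ² + n·σ₀²)/(σ₀²σ²) = 372646.3829/(52431.8404·5623.5001); posterior variance σₙ² = σ₀²σ²/(σ² + n·σ₀²) = 52431.8404·5623.5001/372646.3829 = 791.233924.
Posterior SD = √σₙ² = √(52431.8404·5623.5001/372646.3829) = 28.1289.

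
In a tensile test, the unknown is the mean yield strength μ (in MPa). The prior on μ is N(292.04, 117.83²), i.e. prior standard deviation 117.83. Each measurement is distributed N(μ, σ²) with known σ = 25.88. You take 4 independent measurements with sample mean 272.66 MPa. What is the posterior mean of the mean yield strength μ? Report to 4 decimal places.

For Normal data with known variance σ², a Normal(μ₀, σ₀²) prior on μ is conjugate. Posterior precision = 1/σ₀² + n/σ²; posterior mean is the precision-weighted average of μ₀ and x̄.
n·x̄ = 4·272.66 = 1090.64.
σ₀² = 117.83² = 13883.9089, σ² = 25.88² = 669.7744; σ² + n·σ₀² = 669.7744 + 4·13883.9089 = 56205.41.
Posterior mean = (μ₀/σ₀² + n·x̄/σ²)/(1/σ₀² + n/σ²) = (σ²·μ₀ + σ₀²·n·x̄)/(σ² + n·σ₀²) = (669.7744·292.04 + 13883.9089·1090.64)/56205.41 = 15337947.318472/56205.41 = 272.8909.

272.8909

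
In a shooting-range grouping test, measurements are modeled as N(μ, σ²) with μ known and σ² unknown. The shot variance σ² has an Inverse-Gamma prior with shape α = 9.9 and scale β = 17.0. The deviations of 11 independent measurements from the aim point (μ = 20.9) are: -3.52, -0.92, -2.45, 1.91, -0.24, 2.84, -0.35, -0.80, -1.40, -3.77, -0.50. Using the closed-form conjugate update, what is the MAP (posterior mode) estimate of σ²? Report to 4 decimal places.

2.5060

With known mean μ and an Inverse-Gamma(α, β) prior on σ², the Normal likelihood is conjugate: posterior is Inv-Gamma(α + n/2, β + Σ(xᵢ−μ)²/2).
Σ(xᵢ−μ)² = (-3.52)² + (-0.92)² + (-2.45)² + (1.91)² + (-0.24)² + (2.84)² + (-0.35)² + (-0.80)² + (-1.40)² + (-3.77)² + (-0.50)² = 48.1960.
Posterior: Inv-Gamma(9.9 + 11/2, 17.0 + 48.1960/2) = Inv-Gamma(15.40, 41.09800).
Mode = β/(α+1) = 41.09800/16.40 = 2.5060.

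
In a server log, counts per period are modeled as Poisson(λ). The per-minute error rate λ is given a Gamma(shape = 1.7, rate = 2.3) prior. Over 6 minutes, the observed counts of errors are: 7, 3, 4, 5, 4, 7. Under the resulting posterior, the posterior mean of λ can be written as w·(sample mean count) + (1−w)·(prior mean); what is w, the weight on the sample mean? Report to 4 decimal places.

0.7229

With a Gamma(shape α, rate β) prior, the Poisson likelihood is conjugate: the posterior is Gamma(α + ΣXᵢ, β + n).
Posterior mean = (α₀+S)/(β₀+n) = [n/(β₀+n)]·(S/n) + [β₀/(β₀+n)]·(α₀/β₀), so only n and β₀ enter the weight.
Weight on data w = n/(β₀+n) = 6/(2.3+6) = 6/8.3 = 0.7229.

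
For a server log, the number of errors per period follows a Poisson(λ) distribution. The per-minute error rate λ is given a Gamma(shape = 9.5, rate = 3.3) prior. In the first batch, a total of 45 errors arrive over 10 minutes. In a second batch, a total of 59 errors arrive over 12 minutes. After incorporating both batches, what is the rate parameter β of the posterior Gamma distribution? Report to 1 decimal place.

25.3

With a Gamma(shape α, rate β) prior, the Poisson likelihood is conjugate: the posterior is Gamma(α + ΣXᵢ, β + n).
After batch 1: Gamma(α+S, β+n) = Gamma(9.5+45, 3.3+10) = Gamma(54.5, 13.3).
After batch 2: Gamma(α+S, β+n) = Gamma(54.5+59, 13.3+12) = Gamma(113.5, 25.3).
Posterior β = 25.3.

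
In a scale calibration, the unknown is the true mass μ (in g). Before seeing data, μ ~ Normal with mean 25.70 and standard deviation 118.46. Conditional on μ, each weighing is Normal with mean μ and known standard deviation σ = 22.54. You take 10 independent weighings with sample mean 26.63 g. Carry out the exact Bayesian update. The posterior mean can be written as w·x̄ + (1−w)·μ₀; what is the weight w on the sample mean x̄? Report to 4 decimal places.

0.9964

For Normal data with known variance σ², a Normal(μ₀, σ₀²) prior on μ is conjugate. Posterior precision = 1/σ₀² + n/σ²; posterior mean is the precision-weighted average of μ₀ and x̄.
σ₀² = 118.46² = 14032.7716, σ² = 22.54² = 508.0516. Prior precision 1/σ₀² = 1/14032.7716; data precision n/σ² = 10/508.0516.
w = (n/σ²)/(1/σ₀² + n/σ²) = n·σ₀²/(σ² + n·σ₀²) = 10·14032.7716/(508.0516 + 10·14032.7716) = 140327.716/140835.7676 = 0.9964.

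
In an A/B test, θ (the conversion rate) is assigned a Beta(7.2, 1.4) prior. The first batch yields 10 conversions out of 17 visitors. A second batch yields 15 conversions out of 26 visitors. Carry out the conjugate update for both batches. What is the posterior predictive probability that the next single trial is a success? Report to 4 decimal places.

The Beta prior is conjugate to a Binomial/Bernoulli likelihood; the update adds successes to α and failures to β.
After batch 1: Beta(7.2+10, 1.4+7) = Beta(17.2, 8.4).
After batch 2: Beta(17.2+15, 8.4+11) = Beta(32.2, 19.4).
For a single future Bernoulli trial, P(success | data) = α/(α+β) = 0.6240.

0.6240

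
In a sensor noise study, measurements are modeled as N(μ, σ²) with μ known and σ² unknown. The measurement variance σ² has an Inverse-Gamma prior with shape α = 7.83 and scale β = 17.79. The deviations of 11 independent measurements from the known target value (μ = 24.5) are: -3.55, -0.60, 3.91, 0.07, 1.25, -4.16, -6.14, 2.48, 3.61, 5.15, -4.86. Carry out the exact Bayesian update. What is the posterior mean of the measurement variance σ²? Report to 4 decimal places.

With known mean μ and an Inverse-Gamma(α, β) prior on σ², the Normal likelihood is conjugate: posterior is Inv-Gamma(α + n/2, β + Σ(xᵢ−μ)²/2).
Σ(xᵢ−μ)² = (-3.55)² + (-0.60)² + (3.91)² + (0.07)² + (1.25)² + (-4.16)² + (-6.14)² + (2.48)² + (3.61)² + (5.15)² + (-4.86)² = 154.1478.
Posterior: Inv-Gamma(7.83 + 11/2, 17.79 + 154.1478/2) = Inv-Gamma(13.33, 94.86390).
E[σ²|data] = β/(α−1) = 94.86390/12.33 = 7.6937.

7.6937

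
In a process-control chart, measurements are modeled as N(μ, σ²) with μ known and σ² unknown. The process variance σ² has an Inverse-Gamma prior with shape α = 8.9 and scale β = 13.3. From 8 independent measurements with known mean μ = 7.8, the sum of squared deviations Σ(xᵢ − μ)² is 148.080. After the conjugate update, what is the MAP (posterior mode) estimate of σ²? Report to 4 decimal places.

With known mean μ and an Inverse-Gamma(α, β) prior on σ², the Normal likelihood is conjugate: posterior is Inv-Gamma(α + n/2, β + Σ(xᵢ−μ)²/2).
Posterior: Inv-Gamma(8.9 + 8/2, 13.3 + 148.080/2) = Inv-Gamma(12.90, 87.3400).
Mode = β/(α+1) = 87.3400/13.90 = 6.2835.

6.2835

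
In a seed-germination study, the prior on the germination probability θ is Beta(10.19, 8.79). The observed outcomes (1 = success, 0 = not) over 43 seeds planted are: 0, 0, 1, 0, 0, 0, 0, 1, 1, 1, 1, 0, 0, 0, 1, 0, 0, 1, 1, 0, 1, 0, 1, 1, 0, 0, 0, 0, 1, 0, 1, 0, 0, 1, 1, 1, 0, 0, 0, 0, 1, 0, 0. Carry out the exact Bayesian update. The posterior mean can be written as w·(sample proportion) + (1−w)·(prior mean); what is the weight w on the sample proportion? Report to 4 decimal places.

0.6938

The Beta prior is conjugate to a Binomial/Bernoulli likelihood; the update adds successes to α and failures to β.
Posterior mean = (α₀+k)/(α₀+β₀+n) = [n/(α₀+β₀+n)]·(k/n) + [(α₀+β₀)/(α₀+β₀+n)]·α₀/(α₀+β₀), so only n and the prior enter the weight.
The weight on the data is w = n/(α₀+β₀+n) = 43/(10.19+8.79+43) = 43/61.98 = 0.6938.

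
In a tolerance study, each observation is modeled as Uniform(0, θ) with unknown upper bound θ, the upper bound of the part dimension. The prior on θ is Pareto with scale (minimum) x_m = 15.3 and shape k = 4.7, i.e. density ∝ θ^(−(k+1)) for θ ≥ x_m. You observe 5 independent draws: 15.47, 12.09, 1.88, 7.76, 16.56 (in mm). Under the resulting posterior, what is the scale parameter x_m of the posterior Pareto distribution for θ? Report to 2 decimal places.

16.56

A Pareto(scale x_m, shape k) prior on the upper bound θ of Uniform(0, θ) is conjugate: posterior is Pareto(max(x_m, max xᵢ), k + n).
Sample maximum = 16.56; prior scale x_m = 15.3 → posterior scale = max = 16.56.
Posterior shape = 4.7 + 5 = 9.7.
Posterior scale x_m = 16.56.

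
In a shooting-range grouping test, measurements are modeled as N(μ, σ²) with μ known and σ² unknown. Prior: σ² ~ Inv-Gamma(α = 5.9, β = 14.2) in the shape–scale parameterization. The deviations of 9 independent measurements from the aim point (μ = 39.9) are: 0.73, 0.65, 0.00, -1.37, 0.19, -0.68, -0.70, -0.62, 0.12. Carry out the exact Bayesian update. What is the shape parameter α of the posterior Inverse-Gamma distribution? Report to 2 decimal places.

With known mean μ and an Inverse-Gamma(α, β) prior on σ², the Normal likelihood is conjugate: posterior is Inv-Gamma(α + n/2, β + Σ(xᵢ−μ)²/2).
Σ(xᵢ−μ)² = (0.73)² + (0.65)² + (0.00)² + (-1.37)² + (0.19)² + (-0.68)² + (-0.70)² + (-0.62)² + (0.12)² = 4.2196.
Posterior: Inv-Gamma(5.9 + 9/2, 14.2 + 4.2196/2) = Inv-Gamma(10.40, 16.30980).
Posterior α = 10.40.

10.40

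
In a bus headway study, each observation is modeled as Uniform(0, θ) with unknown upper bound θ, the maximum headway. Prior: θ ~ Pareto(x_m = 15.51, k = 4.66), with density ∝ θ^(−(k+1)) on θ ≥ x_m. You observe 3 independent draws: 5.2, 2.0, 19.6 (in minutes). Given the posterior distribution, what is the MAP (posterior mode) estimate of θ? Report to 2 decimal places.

A Pareto(scale x_m, shape k) prior on the upper bound θ of Uniform(0, θ) is conjugate: posterior is Pareto(max(x_m, max xᵢ), k + n).
Sample maximum = 19.6; prior scale x_m = 15.51 → posterior scale = max = 19.60.
Posterior shape = 4.66 + 3 = 7.66.
The Pareto density is decreasing on [x_m, ∞), so the mode is x_m = 19.60.

19.60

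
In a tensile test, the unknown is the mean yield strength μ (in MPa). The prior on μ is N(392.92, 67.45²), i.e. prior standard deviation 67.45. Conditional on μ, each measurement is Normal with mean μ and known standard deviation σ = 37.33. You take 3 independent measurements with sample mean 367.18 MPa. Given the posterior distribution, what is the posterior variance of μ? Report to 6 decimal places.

For Normal data with known variance σ², a Normal(μ₀, σ₀²) prior on μ is conjugate. Posterior precision = 1/σ₀² + n/σ²; posterior mean is the precision-weighted average of μ₀ and x̄.
σ₀² = 67.45² = 4549.5025, σ² = 37.33² = 1393.5289; σ² + n·σ₀² = 1393.5289 + 3·4549.5025 = 15042.0364.
Posterior precision = 1/σ₀² + n/σ² = 1/4549.5025 + 3/1393.5289 = (σ² + n·σ₀²)/(σ₀²σ²) = 15042.0364/(4549.5025·1393.5289); posterior variance σₙ² = σ₀²σ²/(σ² + n·σ₀²) = 4549.5025·1393.5289/15042.0364 = 421.476391.

421.476391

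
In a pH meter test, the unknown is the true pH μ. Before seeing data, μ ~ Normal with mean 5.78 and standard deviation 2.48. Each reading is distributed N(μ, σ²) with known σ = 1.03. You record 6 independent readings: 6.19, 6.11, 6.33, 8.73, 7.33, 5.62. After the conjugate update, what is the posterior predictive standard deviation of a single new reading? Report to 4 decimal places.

1.1103

For Normal data with known variance σ², a Normal(μ₀, σ₀²) prior on μ is conjugate. Posterior precision = 1/σ₀² + n/σ²; posterior mean is the precision-weighted average of μ₀ and x̄.
σ₀² = 2.48² = 6.1504, σ² = 1.03² = 1.0609; σ² + n·σ₀² = 1.0609 + 6·6.1504 = 37.9633.
Posterior precision = 1/σ₀² + n/σ² = 1/6.1504 + 6/1.0609 = (σ² + n·σ₀²)/(σ₀²σ²) = 37.9633/(6.1504·1.0609); posterior variance σₙ² = σ₀²σ²/(σ² + n·σ₀²) = 6.1504·1.0609/37.9633 = 0.171875.
Predictive variance for one new observation = σₙ² + σ² = 6.1504·1.0609/37.9633 + 1.0609 = σ²·(σ₀² + 37.9633)/37.9633 = 1.0609·44.1137/37.9633 = 1.232775; SD = √(1.0609·44.1137/37.9633) = 1.1103.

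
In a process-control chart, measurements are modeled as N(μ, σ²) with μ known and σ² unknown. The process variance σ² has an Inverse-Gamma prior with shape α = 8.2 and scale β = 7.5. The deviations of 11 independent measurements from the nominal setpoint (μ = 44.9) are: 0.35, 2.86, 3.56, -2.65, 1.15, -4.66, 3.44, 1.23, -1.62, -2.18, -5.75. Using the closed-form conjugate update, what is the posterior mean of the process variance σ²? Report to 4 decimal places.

4.7174

With known mean μ and an Inverse-Gamma(α, β) prior on σ², the Normal likelihood is conjugate: posterior is Inv-Gamma(α + n/2, β + Σ(xᵢ−μ)²/2).
Σ(xᵢ−μ)² = (0.35)² + (2.86)² + (3.56)² + (-2.65)² + (1.15)² + (-4.66)² + (3.44)² + (1.23)² + (-1.62)² + (-2.18)² + (-5.75)² = 104.8221.
Posterior: Inv-Gamma(8.2 + 11/2, 7.5 + 104.8221/2) = Inv-Gamma(13.70, 59.91105).
E[σ²|data] = β/(α−1) = 59.91105/12.70 = 4.7174.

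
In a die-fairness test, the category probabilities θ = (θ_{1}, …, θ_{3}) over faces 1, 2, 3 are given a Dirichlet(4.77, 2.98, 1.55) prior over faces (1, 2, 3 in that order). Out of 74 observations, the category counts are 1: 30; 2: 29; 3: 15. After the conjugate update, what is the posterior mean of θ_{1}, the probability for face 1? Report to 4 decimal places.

0.4174

The Dirichlet prior is conjugate to the Multinomial likelihood: each posterior αⱼ = prior αⱼ + observed count nⱼ.
Posterior concentration: (34.77, 31.98, 16.55), total = 83.30.
E[θ_{1}|data] = α_{1}/Σα = 34.77/83.30 = 0.4174.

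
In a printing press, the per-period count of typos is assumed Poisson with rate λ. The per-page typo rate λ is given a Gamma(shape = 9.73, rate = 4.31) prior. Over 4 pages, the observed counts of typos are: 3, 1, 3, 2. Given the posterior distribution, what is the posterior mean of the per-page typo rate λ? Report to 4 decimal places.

With a Gamma(shape α, rate β) prior, the Poisson likelihood is conjugate: the posterior is Gamma(α + ΣXᵢ, β + n).
Sum of counts S = 9 over n = 4 pages.
Posterior: Gamma(α+S, β+n) = Gamma(9.73+9, 4.31+4) = Gamma(18.73, 8.31).
Posterior mean = α/β = 18.73/8.31 = 2.2539.

2.2539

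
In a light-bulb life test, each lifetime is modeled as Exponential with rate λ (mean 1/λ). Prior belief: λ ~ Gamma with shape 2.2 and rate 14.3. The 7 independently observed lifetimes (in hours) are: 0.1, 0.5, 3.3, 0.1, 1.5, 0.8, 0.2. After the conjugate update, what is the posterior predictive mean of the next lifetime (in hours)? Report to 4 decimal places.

2.5366

With a Gamma(shape α, rate β) prior on the exponential rate λ, the posterior after n observations with total T = Σxᵢ is Gamma(α+n, β+T).
Sum of observations T = 6.5 hours; n = 7.
Posterior: Gamma(2.2+7, 14.3+6.5) = Gamma(9.2, 20.8).
The predictive distribution for the next observation is Lomax; its mean is β/(α−1) = 20.8/8.2 = 2.5366.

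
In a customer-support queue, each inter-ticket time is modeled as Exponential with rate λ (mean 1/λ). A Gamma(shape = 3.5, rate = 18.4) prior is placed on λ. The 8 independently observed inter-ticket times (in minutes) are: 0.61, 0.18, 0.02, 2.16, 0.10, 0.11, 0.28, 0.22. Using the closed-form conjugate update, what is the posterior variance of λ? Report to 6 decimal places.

0.023588

With a Gamma(shape α, rate β) prior on the exponential rate λ, the posterior after n observations with total T = Σxᵢ is Gamma(α+n, β+T).
Sum of observations T = 3.68 minutes; n = 8.
Posterior: Gamma(3.5+8, 18.4+3.68) = Gamma(11.5, 22.08).
Var = α/β² = 0.023588.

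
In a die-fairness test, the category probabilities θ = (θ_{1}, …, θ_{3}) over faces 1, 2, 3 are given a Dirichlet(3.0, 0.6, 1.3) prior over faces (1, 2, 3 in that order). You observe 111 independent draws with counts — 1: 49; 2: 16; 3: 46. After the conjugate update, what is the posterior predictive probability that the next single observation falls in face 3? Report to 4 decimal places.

0.4081

The Dirichlet prior is conjugate to the Multinomial likelihood: each posterior αⱼ = prior αⱼ + observed count nⱼ.
Posterior concentration: (52.0, 16.6, 47.3), total = 115.9.
P(next = 3 | data) = α_{3}/Σα = 0.4081.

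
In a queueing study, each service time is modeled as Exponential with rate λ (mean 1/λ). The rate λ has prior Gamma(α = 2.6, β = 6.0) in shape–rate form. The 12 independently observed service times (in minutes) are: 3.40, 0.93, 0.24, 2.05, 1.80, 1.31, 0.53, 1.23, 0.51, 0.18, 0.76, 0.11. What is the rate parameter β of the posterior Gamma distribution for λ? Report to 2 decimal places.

With a Gamma(shape α, rate β) prior on the exponential rate λ, the posterior after n observations with total T = Σxᵢ is Gamma(α+n, β+T).
Sum of observations T = 13.05 minutes; n = 12.
Posterior: Gamma(2.6+12, 6.0+13.05) = Gamma(14.6, 19.05).
Posterior β = 19.05.

19.05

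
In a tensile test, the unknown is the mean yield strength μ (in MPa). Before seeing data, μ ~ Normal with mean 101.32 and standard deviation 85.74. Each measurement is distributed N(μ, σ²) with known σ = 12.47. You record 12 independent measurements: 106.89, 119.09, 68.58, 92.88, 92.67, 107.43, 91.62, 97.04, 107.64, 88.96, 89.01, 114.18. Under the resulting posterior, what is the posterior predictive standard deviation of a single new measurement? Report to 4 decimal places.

12.9783

For Normal data with known variance σ², a Normal(μ₀, σ₀²) prior on μ is conjugate. Posterior precision = 1/σ₀² + n/σ²; posterior mean is the precision-weighted average of μ₀ and x̄.
σ₀² = 85.74² = 7351.3476, σ² = 12.47² = 155.5009; σ² + n·σ₀² = 155.5009 + 12·7351.3476 = 88371.6721.
Posterior precision = 1/σ₀² + n/σ² = 1/7351.3476 + 12/155.5009 = (σ² + n·σ₀²)/(σ₀²σ²) = 88371.6721/(7351.3476·155.5009); posterior variance σₙ² = σ₀²σ²/(σ² + n·σ₀²) = 7351.3476·155.5009/88371.6721 = 12.935606.
Predictive variance for one new observation = σₙ² + σ² = 7351.3476·155.5009/88371.6721 + 155.5009 = σ²·(σ₀² + 88371.6721)/88371.6721 = 155.5009·95723.0197/88371.6721 = 168.436506; SD = √(155.5009·95723.0197/88371.6721) = 12.9783.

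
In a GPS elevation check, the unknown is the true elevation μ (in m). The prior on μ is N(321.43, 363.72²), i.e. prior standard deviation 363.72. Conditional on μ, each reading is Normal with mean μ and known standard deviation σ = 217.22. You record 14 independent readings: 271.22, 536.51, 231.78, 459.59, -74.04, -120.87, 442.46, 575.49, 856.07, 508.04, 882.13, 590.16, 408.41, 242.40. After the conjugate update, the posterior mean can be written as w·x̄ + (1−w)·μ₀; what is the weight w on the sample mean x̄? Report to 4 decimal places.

For Normal data with known variance σ², a Normal(μ₀, σ₀²) prior on μ is conjugate. Posterior precision = 1/σ₀² + n/σ²; posterior mean is the precision-weighted average of μ₀ and x̄.
σ₀² = 363.72² = 132292.2384, σ² = 217.22² = 47184.5284. Prior precision 1/σ₀² = 1/132292.2384; data precision n/σ² = 14/47184.5284.
w = (n/σ²)/(1/σ₀² + n/σ²) = n·σ₀²/(σ² + n·σ₀²) = 14·132292.2384/(47184.5284 + 14·132292.2384) = 1852091.3376/1899275.866 = 0.9752.

0.9752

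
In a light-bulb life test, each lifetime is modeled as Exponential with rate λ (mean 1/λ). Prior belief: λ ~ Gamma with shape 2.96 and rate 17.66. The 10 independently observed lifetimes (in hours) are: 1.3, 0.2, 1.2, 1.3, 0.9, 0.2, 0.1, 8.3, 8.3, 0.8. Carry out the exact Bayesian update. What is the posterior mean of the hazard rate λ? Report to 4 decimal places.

0.3219

With a Gamma(shape α, rate β) prior on the exponential rate λ, the posterior after n observations with total T = Σxᵢ is Gamma(α+n, β+T).
Sum of observations T = 22.6 hours; n = 10.
Posterior: Gamma(2.96+10, 17.66+22.6) = Gamma(12.96, 40.26).
Posterior mean of λ = α/β = 12.96/40.26 = 0.3219.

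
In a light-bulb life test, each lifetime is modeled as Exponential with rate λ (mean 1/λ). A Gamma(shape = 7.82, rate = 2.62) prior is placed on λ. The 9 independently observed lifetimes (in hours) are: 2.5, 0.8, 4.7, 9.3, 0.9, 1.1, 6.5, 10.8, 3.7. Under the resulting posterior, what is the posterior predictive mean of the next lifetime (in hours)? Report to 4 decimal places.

With a Gamma(shape α, rate β) prior on the exponential rate λ, the posterior after n observations with total T = Σxᵢ is Gamma(α+n, β+T).
Sum of observations T = 40.3 hours; n = 9.
Posterior: Gamma(7.82+9, 2.62+40.3) = Gamma(16.82, 42.92).
The predictive distribution for the next observation is Lomax; its mean is β/(α−1) = 42.92/15.82 = 2.7130.

2.7130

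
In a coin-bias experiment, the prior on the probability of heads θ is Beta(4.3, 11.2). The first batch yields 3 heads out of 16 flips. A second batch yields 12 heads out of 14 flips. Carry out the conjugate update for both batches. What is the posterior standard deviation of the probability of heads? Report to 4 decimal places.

0.0725

The Beta prior is conjugate to a Binomial/Bernoulli likelihood; the update adds successes to α and failures to β.
After batch 1: Beta(4.3+3, 11.2+13) = Beta(7.3, 24.2).
After batch 2: Beta(7.3+12, 24.2+2) = Beta(19.3, 26.2).
Var = αβ/((α+β)²(α+β+1)) = 19.3·26.2/(45.5²·46.5) = 0.00525270; SD = √0.00525270 = 0.0725.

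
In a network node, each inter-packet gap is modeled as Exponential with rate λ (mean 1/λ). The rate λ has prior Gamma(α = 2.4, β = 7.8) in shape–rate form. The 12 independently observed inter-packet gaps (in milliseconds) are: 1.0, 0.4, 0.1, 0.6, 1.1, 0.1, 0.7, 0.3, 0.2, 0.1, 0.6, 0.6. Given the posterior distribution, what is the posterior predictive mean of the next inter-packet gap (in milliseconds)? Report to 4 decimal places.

With a Gamma(shape α, rate β) prior on the exponential rate λ, the posterior after n observations with total T = Σxᵢ is Gamma(α+n, β+T).
Sum of observations T = 5.8 milliseconds; n = 12.
Posterior: Gamma(2.4+12, 7.8+5.8) = Gamma(14.4, 13.6).
The predictive distribution for the next observation is Lomax; its mean is β/(α−1) = 13.6/13.4 = 1.0149.

1.0149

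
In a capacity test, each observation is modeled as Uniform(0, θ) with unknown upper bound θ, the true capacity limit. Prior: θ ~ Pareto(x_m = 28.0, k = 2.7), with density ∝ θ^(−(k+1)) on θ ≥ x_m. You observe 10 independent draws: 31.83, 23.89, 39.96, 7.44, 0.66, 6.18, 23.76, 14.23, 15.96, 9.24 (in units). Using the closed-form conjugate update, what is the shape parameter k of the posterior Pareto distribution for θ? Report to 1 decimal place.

12.7

A Pareto(scale x_m, shape k) prior on the upper bound θ of Uniform(0, θ) is conjugate: posterior is Pareto(max(x_m, max xᵢ), k + n).
Sample maximum = 39.96; prior scale x_m = 28.0 → posterior scale = max = 39.96.
Posterior shape = 2.7 + 10 = 12.7.
Posterior shape k = 12.7.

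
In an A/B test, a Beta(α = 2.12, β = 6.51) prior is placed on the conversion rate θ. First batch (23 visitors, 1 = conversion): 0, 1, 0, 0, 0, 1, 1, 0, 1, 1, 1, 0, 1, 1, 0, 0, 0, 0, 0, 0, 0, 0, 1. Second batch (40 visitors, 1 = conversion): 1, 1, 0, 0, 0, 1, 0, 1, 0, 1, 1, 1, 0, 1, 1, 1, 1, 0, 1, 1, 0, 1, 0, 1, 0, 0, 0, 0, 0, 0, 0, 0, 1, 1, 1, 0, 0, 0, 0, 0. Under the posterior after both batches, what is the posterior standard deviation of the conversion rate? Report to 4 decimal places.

The Beta prior is conjugate to a Binomial/Bernoulli likelihood; the update adds successes to α and failures to β.
After batch 1: Beta(2.12+9, 6.51+14) = Beta(11.12, 20.51).
After batch 2: Beta(11.12+18, 20.51+22) = Beta(29.12, 42.51).
Var = αβ/((α+β)²(α+β+1)) = 29.12·42.51/(71.63²·72.63) = 0.00332182; SD = √0.00332182 = 0.0576.

0.0576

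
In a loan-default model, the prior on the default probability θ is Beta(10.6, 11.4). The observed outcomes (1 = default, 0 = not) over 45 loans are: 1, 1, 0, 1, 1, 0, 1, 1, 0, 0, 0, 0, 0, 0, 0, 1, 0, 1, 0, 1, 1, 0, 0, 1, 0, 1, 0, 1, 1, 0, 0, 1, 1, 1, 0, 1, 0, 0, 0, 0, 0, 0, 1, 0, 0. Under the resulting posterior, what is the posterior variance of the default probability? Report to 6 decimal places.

The Beta prior is conjugate to a Binomial/Bernoulli likelihood; the update adds successes to α and failures to β.
Posterior: Beta(α+k, β+n−k) = Beta(10.6+19, 11.4+26) = Beta(29.6, 37.4).
Var = αβ/((α+β)²(α+β+1)) = 29.6·37.4/(67.0²·68.0) = 0.003627.

0.003627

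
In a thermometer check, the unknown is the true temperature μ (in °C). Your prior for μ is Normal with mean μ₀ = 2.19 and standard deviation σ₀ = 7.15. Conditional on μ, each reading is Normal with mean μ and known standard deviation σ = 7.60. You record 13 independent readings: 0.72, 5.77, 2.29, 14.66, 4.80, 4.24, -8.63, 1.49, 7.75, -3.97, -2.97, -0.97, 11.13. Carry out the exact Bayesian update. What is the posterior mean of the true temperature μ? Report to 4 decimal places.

2.7449

For Normal data with known variance σ², a Normal(μ₀, σ₀²) prior on μ is conjugate. Posterior precision = 1/σ₀² + n/σ²; posterior mean is the precision-weighted average of μ₀ and x̄.
Σxᵢ = 0.72 + 5.77 + 2.29 + 14.66 + 4.80 + 4.24 + (-8.63) + 1.49 + 7.75 + (-3.97) + (-2.97) + (-0.97) + 11.13 = 36.31, so n·x̄ = 36.31.
σ₀² = 7.15² = 51.1225, σ² = 7.60² = 57.76; σ² + n·σ₀² = 57.76 + 13·51.1225 = 722.3525.
Posterior mean = (μ₀/σ₀² + n·x̄/σ²)/(1/σ₀² + n/σ²) = (σ²·μ₀ + σ₀²·n·x̄)/(σ² + n·σ₀²) = (57.76·2.19 + 51.1225·36.31)/722.3525 = 1982.752375/722.3525 = 2.7449.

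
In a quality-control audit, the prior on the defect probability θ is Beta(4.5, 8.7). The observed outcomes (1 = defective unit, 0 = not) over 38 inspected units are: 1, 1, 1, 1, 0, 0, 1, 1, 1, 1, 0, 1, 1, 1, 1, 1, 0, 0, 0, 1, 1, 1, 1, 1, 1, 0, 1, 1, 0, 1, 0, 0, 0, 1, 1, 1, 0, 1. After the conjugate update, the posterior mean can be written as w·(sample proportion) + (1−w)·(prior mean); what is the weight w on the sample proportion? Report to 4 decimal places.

0.7422

The Beta prior is conjugate to a Binomial/Bernoulli likelihood; the update adds successes to α and failures to β.
Posterior mean = (α₀+k)/(α₀+β₀+n) = [n/(α₀+β₀+n)]·(k/n) + [(α₀+β₀)/(α₀+β₀+n)]·α₀/(α₀+β₀), so only n and the prior enter the weight.
The weight on the data is w = n/(α₀+β₀+n) = 38/(4.5+8.7+38) = 38/51.2 = 0.7422.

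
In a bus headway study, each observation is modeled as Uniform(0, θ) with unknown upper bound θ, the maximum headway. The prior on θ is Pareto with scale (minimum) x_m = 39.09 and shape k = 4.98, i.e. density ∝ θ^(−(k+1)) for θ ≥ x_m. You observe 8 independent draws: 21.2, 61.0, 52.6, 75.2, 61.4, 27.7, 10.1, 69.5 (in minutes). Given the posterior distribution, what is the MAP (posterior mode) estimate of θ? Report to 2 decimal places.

A Pareto(scale x_m, shape k) prior on the upper bound θ of Uniform(0, θ) is conjugate: posterior is Pareto(max(x_m, max xᵢ), k + n).
Sample maximum = 75.2; prior scale x_m = 39.09 → posterior scale = max = 75.20.
Posterior shape = 4.98 + 8 = 12.98.
The Pareto density is decreasing on [x_m, ∞), so the mode is x_m = 75.20.

75.20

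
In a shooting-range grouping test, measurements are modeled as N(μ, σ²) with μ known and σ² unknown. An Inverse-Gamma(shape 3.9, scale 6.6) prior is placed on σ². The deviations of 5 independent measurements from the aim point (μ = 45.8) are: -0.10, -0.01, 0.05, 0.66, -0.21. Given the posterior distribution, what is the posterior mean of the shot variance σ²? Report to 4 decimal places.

1.2678

With known mean μ and an Inverse-Gamma(α, β) prior on σ², the Normal likelihood is conjugate: posterior is Inv-Gamma(α + n/2, β + Σ(xᵢ−μ)²/2).
Σ(xᵢ−μ)² = (-0.10)² + (-0.01)² + (0.05)² + (0.66)² + (-0.21)² = 0.4923.
Posterior: Inv-Gamma(3.9 + 5/2, 6.6 + 0.4923/2) = Inv-Gamma(6.40, 6.84615).
E[σ²|data] = β/(α−1) = 6.84615/5.40 = 1.2678.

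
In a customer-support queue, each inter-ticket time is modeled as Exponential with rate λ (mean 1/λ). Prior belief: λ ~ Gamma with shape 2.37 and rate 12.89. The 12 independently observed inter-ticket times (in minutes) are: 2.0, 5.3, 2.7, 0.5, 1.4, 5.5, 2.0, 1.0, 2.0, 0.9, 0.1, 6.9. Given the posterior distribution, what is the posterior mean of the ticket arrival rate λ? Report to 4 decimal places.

With a Gamma(shape α, rate β) prior on the exponential rate λ, the posterior after n observations with total T = Σxᵢ is Gamma(α+n, β+T).
Sum of observations T = 30.3 minutes; n = 12.
Posterior: Gamma(2.37+12, 12.89+30.3) = Gamma(14.37, 43.19).
Posterior mean of λ = α/β = 14.37/43.19 = 0.3327.

0.3327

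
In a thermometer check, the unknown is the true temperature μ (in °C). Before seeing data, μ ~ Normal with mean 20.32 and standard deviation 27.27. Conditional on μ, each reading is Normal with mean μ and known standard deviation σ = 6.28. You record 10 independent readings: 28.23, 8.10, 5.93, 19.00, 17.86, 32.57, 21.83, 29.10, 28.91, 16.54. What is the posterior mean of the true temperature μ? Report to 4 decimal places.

For Normal data with known variance σ², a Normal(μ₀, σ₀²) prior on μ is conjugate. Posterior precision = 1/σ₀² + n/σ²; posterior mean is the precision-weighted average of μ₀ and x̄.
Σxᵢ = 28.23 + 8.10 + 5.93 + 19.00 + 17.86 + 32.57 + 21.83 + 29.10 + 28.91 + 16.54 = 208.07, so n·x̄ = 208.07.
σ₀² = 27.27² = 743.6529, σ² = 6.28² = 39.4384; σ² + n·σ₀² = 39.4384 + 10·743.6529 = 7475.9674.
Posterior mean = (μ₀/σ₀² + n·x̄/σ²)/(1/σ₀² + n/σ²) = (σ²·μ₀ + σ₀²·n·x̄)/(σ² + n·σ₀²) = (39.4384·20.32 + 743.6529·208.07)/7475.9674 = 155533.247191/7475.9674 = 20.8044.

20.8044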